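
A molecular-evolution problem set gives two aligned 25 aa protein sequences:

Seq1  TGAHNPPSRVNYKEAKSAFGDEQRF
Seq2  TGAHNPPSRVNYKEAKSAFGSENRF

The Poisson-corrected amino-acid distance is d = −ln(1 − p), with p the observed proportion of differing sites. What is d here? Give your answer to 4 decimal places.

0.0834

Differing sites — 21:D/S; 23:Q/N.
p = 2/25 = 0.080000.
d = −ln(1 − 0.080000) = −ln(0.920000) = 0.0834.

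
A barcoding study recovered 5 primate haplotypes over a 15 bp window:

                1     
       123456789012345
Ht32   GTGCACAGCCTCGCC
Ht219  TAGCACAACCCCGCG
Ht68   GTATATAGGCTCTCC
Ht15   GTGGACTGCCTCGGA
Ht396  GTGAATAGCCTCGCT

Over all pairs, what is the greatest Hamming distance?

Pairwise Hamming distances:
  Ht32 vs Ht219: 5
  Ht32 vs Ht68: 5
  Ht32 vs Ht15: 4
  Ht32 vs Ht396: 3
  Ht219 vs Ht68: 10
  Ht219 vs Ht15: 8
  Ht219 vs Ht396: 7
  Ht68 vs Ht15: 8
  Ht68 vs Ht396: 5
  Ht15 vs Ht396: 5
The largest is 10, between Ht219 and Ht68.

10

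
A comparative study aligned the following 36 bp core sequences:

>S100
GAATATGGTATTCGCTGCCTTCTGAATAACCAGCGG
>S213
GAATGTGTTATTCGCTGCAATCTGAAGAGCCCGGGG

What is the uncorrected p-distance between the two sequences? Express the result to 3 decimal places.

0.222

Mismatches occur at site 5 (A↔G), site 8 (G↔T), site 19 (C↔A), site 20 (T↔A), site 27 (T↔G), site 29 (A↔G), site 32 (A↔C), site 34 (C↔G).
There are 8 differences over 36 sites, so p = 8/36 = 0.222.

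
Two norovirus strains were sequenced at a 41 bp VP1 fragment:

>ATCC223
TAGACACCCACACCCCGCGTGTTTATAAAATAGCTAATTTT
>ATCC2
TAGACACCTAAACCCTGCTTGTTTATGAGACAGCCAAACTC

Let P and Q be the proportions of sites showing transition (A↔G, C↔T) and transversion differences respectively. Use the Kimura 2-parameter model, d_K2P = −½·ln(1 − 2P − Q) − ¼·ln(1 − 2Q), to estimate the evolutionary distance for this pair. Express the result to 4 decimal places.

The sequences differ at positions 9 (C/T, transition), 11 (C/A, transversion), 16 (C/T, transition), 19 (G/T, transversion), 27 (A/G, transition), 29 (A/G, transition), 31 (T/C, transition), 35 (T/C, transition), 38 (T/A, transversion), 39 (T/C, transition), 41 (T/C, transition).
Of the 11 differences, 8 transitions and 3 transversions over 41 sites: P = 8/41 = 0.195122, Q = 3/41 = 0.073171.
d = −0.5·ln(0.536585) − 0.25·ln(0.853658) = −0.5·(-0.622530) − 0.25·(-0.158225) = 0.3508.

0.3508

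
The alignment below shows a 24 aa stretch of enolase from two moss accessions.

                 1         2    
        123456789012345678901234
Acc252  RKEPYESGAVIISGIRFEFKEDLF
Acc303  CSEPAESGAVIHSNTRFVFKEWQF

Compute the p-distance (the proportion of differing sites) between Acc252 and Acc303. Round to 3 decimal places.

0.375

Mismatches occur at site 1 (R↔C), site 2 (K↔S), site 5 (Y↔A), site 12 (I↔H), site 14 (G↔N), site 15 (I↔T), site 18 (E↔V), site 22 (D↔W), site 23 (L↔Q).
There are 9 differences over 24 sites, so p = 9/24 = 0.375.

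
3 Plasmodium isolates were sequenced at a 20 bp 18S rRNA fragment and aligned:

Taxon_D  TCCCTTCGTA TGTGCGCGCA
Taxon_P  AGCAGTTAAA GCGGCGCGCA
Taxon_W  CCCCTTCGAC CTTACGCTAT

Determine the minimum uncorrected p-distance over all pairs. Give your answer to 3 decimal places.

Pairwise Hamming distances:
  Taxon_D vs Taxon_P: 10
  Taxon_D vs Taxon_W: 9
  Taxon_P vs Taxon_W: 14
The smallest is 9 mismatches, between Taxon_D and Taxon_W; p = 9/20 = 0.450.

0.450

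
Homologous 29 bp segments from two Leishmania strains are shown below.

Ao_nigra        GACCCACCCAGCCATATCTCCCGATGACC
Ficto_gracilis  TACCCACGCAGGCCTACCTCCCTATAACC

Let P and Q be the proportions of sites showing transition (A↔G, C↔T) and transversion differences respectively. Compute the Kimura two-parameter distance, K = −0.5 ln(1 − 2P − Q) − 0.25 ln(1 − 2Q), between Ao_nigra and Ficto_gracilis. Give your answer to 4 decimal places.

0.2915

The sequences differ at positions 1 (G/T, transversion), 8 (C/G, transversion), 12 (C/G, transversion), 14 (A/C, transversion), 17 (T/C, transition), 23 (G/T, transversion), 26 (G/A, transition).
Of the 7 differences, 2 transitions and 5 transversions over 29 sites: P = 2/29 = 0.068966, Q = 5/29 = 0.172414.
d = −0.5·ln(0.689654) − 0.25·ln(0.655172) = −0.5·(-0.371565) − 0.25·(-0.422857) = 0.2915.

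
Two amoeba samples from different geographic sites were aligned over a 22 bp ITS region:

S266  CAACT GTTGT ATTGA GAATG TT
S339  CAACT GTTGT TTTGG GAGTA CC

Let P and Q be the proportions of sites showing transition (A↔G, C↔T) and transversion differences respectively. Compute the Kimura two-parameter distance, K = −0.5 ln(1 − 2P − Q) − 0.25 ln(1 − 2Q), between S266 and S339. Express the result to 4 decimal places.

Differing sites — 11:A/T (Tv); 15:A/G (Ti); 18:A/G (Ti); 20:G/A (Ti); 21:T/C (Ti); 22:T/C (Ti).
Of the 6 differences, 5 transitions and 1 transversion over 22 sites: P = 5/22 = 0.227273, Q = 1/22 = 0.045455.
d = −0.5·ln(0.499999) − 0.25·ln(0.909090) = −0.5·(-0.693149) − 0.25·(-0.095311) = 0.3704.

0.3704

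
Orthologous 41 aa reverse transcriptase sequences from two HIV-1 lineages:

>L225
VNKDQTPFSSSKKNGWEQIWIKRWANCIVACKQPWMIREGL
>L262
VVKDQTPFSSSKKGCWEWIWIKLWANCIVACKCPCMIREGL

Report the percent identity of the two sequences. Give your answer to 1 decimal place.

Differing sites — 2:N/V; 14:N/G; 15:G/C; 18:Q/W; 23:R/L; 33:Q/C; 35:W/C.
34 of the 41 sites match, so the percent identity is 34/41 × 100 = 82.9%.

82.9%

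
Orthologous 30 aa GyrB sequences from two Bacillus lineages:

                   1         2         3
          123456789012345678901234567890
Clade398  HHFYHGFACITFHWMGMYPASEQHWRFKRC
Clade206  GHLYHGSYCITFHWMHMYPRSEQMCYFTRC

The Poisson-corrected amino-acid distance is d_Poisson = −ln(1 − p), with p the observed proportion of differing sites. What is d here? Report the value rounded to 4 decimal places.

0.4055

Mismatches occur at site 1 (H↔G), site 3 (F↔L), site 7 (F↔S), site 8 (A↔Y), site 16 (G↔H), site 20 (A↔R), site 24 (H↔M), site 25 (W↔C), site 26 (R↔Y), site 28 (K↔T).
p = 10/30 = 0.333333.
d = −ln(1 − 0.333333) = −ln(0.666667) = 0.4055.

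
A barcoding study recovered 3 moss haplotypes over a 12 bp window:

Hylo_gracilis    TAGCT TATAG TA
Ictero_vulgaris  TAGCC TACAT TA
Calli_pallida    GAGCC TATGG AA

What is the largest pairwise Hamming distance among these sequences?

Pairwise Hamming distances:
  Hylo_gracilis vs Ictero_vulgaris: 3
  Hylo_gracilis vs Calli_pallida: 4
  Ictero_vulgaris vs Calli_pallida: 5
The largest is 5, between Ictero_vulgaris and Calli_pallida.

5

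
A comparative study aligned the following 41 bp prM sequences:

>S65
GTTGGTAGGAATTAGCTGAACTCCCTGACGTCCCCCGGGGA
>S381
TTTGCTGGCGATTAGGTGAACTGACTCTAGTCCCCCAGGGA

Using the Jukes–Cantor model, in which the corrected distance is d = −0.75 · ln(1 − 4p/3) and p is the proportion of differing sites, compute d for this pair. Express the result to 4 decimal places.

0.3710

Differing sites — 1:G/T; 5:G/C; 7:A/G; 9:G/C; 10:A/G; 16:C/G; 23:C/G; 24:C/A; 27:G/C; 28:A/T; 29:C/A; 37:G/A.
p = 12/41 = 0.292683.
d = −0.75 · ln(1 − (4/3)·0.292683) = −0.75 · ln(0.609756) = −0.75 · (-0.494696) = 0.3710.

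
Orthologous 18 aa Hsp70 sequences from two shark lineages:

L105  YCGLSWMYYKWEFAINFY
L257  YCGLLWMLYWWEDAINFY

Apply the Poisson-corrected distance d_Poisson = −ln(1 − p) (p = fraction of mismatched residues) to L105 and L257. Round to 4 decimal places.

The sequences differ at positions 5 (S/L), 8 (Y/L), 10 (K/W), 13 (F/D).
p = 4/18 = 0.222222.
d = −ln(1 − 0.222222) = −ln(0.777778) = 0.2513.

0.2513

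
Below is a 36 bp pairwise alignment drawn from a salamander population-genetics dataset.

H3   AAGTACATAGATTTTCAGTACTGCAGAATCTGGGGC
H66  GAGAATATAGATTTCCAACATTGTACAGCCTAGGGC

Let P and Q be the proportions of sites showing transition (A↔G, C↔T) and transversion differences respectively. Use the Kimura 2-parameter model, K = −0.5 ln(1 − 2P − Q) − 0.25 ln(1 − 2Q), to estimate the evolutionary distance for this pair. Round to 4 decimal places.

The sequences differ at positions 1 (A/G, transition), 4 (T/A, transversion), 6 (C/T, transition), 15 (T/C, transition), 18 (G/A, transition), 19 (T/C, transition), 21 (C/T, transition), 24 (C/T, transition), 26 (G/C, transversion), 28 (A/G, transition), 29 (T/C, transition), 32 (G/A, transition).
Of the 12 differences, 10 transitions and 2 transversions over 36 sites: P = 10/36 = 0.277778, Q = 2/36 = 0.055556.
d = −0.5·ln(0.388888) − 0.25·ln(0.888888) = −0.5·(-0.944464) − 0.25·(-0.117784) = 0.5017.

0.5017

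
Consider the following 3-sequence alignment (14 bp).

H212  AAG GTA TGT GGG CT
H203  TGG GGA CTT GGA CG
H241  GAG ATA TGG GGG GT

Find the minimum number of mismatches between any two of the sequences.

Pairwise Hamming distances:
  H212 vs H203: 7
  H212 vs H241: 4
  H203 vs H241: 10
The smallest is 4, between H212 and H241.

4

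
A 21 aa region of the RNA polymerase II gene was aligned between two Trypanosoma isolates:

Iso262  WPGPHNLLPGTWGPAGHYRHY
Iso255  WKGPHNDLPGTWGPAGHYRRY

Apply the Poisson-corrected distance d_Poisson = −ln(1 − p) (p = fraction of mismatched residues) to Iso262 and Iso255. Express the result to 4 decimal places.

Differing sites — 2:P/K; 7:L/D; 20:H/R.
p = 3/21 = 0.142857.
d = −ln(1 − 0.142857) = −ln(0.857143) = 0.1542.

0.1542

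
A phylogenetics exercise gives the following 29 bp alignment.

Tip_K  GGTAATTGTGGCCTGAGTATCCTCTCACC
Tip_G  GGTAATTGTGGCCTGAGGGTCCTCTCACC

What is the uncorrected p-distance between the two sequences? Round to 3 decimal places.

Differing sites — 18:T/G; 19:A/G.
There are 2 differences over 29 sites, so p = 2/29 = 0.069.

0.069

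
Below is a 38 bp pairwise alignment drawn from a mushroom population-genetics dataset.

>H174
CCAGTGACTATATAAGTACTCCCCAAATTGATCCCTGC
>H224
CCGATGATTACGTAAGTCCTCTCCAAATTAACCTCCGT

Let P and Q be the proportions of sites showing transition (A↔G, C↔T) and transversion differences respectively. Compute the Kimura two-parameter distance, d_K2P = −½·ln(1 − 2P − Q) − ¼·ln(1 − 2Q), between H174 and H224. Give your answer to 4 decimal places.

0.4783

Mismatches occur at site 3 (A/G, transition), site 4 (G/A, transition), site 8 (C/T, transition), site 11 (T/C, transition), site 12 (A/G, transition), site 18 (A/C, transversion), site 22 (C/T, transition), site 30 (G/A, transition), site 32 (T/C, transition), site 34 (C/T, transition), site 36 (T/C, transition), site 38 (C/T, transition).
Of the 12 differences, 11 transitions and 1 transversion over 38 sites: P = 11/38 = 0.289474, Q = 1/38 = 0.026316.
d = −0.5·ln(0.394736) − 0.25·ln(0.947368) = −0.5·(-0.929538) − 0.25·(-0.054068) = 0.4783.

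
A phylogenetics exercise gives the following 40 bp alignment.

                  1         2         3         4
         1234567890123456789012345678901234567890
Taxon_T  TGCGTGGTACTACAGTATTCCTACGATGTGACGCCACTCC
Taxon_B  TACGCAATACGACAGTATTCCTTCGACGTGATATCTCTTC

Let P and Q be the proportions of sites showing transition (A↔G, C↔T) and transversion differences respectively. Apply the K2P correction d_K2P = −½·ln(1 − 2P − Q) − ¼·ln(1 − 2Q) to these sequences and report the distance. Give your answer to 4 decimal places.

0.4128

Mismatches occur at site 2 (G↔A, transition), site 5 (T↔C, transition), site 6 (G↔A, transition), site 7 (G↔A, transition), site 11 (T↔G, transversion), site 23 (A↔T, transversion), site 27 (T↔C, transition), site 32 (C↔T, transition), site 33 (G↔A, transition), site 34 (C↔T, transition), site 36 (A↔T, transversion), site 39 (C↔T, transition).
Of the 12 differences, 9 transitions and 3 transversions over 40 sites: P = 9/40 = 0.225000, Q = 3/40 = 0.075000.
d = −0.5·ln(0.475000) − 0.25·ln(0.850000) = −0.5·(-0.744440) − 0.25·(-0.162519) = 0.4128.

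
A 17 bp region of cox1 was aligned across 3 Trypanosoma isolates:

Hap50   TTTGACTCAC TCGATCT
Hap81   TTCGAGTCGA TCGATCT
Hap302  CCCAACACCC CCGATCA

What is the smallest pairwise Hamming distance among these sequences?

4

Pairwise Hamming distances:
  Hap50 vs Hap81: 4
  Hap50 vs Hap302: 8
  Hap81 vs Hap302: 9
The smallest is 4, between Hap50 and Hap81.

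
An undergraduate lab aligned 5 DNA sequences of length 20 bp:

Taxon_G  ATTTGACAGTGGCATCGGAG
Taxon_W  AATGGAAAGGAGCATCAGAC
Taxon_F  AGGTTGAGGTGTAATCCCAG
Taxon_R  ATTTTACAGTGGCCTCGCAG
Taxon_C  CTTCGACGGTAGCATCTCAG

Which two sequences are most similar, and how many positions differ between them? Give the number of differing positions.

Pairwise Hamming distances:
  Taxon_G vs Taxon_W: 7
  Taxon_G vs Taxon_F: 10
  Taxon_G vs Taxon_R: 3
  Taxon_G vs Taxon_C: 6
  Taxon_W vs Taxon_F: 13
  Taxon_W vs Taxon_R: 10
  Taxon_W vs Taxon_C: 9
  Taxon_F vs Taxon_R: 9
  Taxon_F vs Taxon_C: 11
  Taxon_R vs Taxon_C: 7
The smallest is 3, between Taxon_G and Taxon_R.

3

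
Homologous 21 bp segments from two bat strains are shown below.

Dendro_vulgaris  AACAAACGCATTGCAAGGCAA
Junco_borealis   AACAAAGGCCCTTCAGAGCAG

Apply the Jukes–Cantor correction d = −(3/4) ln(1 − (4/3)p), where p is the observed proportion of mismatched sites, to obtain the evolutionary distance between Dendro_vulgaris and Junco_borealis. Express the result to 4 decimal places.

0.4408

The sequences differ at positions 7 (C/G), 10 (A/C), 11 (T/C), 13 (G/T), 16 (A/G), 17 (G/A), 21 (A/G).
p = 7/21 = 0.333333.
d = −0.75 · ln(1 − (4/3)·0.333333) = −0.75 · ln(0.555556) = −0.75 · (-0.587786) = 0.4408.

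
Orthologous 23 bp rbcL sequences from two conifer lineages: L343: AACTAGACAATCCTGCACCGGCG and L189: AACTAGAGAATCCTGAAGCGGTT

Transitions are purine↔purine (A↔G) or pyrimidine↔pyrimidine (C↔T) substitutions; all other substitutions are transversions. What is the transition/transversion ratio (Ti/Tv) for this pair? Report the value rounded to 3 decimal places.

Mismatches occur at site 8 (C↔G, transversion), site 16 (C↔A, transversion), site 18 (C↔G, transversion), site 22 (C↔T, transition), site 23 (G↔T, transversion).
Of the 5 differences, 1 transition and 4 transversions, so Ti/Tv = 1/4 = 0.250.

0.250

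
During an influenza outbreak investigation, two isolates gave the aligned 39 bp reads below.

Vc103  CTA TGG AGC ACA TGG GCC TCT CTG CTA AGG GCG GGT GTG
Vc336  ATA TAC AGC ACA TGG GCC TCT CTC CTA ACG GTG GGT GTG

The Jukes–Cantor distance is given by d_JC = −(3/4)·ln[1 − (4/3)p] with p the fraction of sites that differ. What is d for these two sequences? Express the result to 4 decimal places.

Mismatches occur at site 1 (C→A), site 5 (G→A), site 6 (G→C), site 24 (G→C), site 29 (G→C), site 32 (C→T).
p = 6/39 = 0.153846.
d = −0.75 · ln(1 − (4/3)·0.153846) = −0.75 · ln(0.794872) = −0.75 · (-0.229574) = 0.1722.

0.1722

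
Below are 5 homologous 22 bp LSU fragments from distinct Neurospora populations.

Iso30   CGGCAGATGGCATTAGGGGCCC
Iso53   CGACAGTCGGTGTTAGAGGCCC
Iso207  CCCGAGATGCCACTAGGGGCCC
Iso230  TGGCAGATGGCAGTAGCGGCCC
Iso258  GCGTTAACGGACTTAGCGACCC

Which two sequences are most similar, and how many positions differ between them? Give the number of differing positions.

Pairwise Hamming distances:
  Iso30 vs Iso53: 6
  Iso30 vs Iso207: 5
  Iso30 vs Iso230: 3
  Iso30 vs Iso258: 10
  Iso53 vs Iso207: 10
  Iso53 vs Iso230: 8
  Iso53 vs Iso258: 11
  Iso207 vs Iso230: 7
  Iso207 vs Iso258: 12
  Iso230 vs Iso258: 10
The smallest is 3, between Iso30 and Iso230.

3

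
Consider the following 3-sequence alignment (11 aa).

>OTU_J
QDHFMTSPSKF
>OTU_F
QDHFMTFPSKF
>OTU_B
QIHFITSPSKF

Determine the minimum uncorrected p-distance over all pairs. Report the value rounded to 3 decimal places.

Pairwise Hamming distances:
  OTU_J vs OTU_F: 1
  OTU_J vs OTU_B: 2
  OTU_F vs OTU_B: 3
The smallest is 1 mismatch, between OTU_J and OTU_F; p = 1/11 = 0.091.

0.091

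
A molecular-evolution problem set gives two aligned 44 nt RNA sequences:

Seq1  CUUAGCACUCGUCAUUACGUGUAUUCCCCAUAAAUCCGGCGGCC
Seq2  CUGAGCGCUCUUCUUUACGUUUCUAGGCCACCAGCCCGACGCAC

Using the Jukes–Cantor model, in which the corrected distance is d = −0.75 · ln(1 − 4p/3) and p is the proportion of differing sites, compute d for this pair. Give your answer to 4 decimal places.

0.4975

Mismatches occur at site 3 (U↔G), site 7 (A↔G), site 11 (G↔U), site 14 (A↔U), site 21 (G↔U), site 23 (A↔C), site 25 (U↔A), site 26 (C↔G), site 27 (C↔G), site 31 (U↔C), site 32 (A↔C), site 34 (A↔G), site 35 (U↔C), site 39 (G↔A), site 42 (G↔C), site 43 (C↔A).
p = 16/44 = 0.363636.
d = −0.75 · ln(1 − (4/3)·0.363636) = −0.75 · ln(0.515152) = −0.75 · (-0.663293) = 0.4975.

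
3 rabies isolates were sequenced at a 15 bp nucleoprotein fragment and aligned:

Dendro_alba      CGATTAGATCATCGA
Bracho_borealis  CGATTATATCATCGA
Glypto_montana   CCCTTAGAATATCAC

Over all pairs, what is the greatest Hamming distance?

7

Pairwise Hamming distances:
  Dendro_alba vs Bracho_borealis: 1
  Dendro_alba vs Glypto_montana: 6
  Bracho_borealis vs Glypto_montana: 7
The largest is 7, between Bracho_borealis and Glypto_montana.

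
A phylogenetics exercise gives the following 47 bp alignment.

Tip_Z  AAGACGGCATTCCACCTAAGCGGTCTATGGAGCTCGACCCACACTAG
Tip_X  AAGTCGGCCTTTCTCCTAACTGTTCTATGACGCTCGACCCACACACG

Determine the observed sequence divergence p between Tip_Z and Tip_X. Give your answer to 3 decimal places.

0.234

Differing sites — 4:A/T; 9:A/C; 12:C/T; 14:A/T; 20:G/C; 21:C/T; 23:G/T; 30:G/A; 31:A/C; 45:T/A; 46:A/C.
There are 11 differences over 47 sites, so p = 11/47 = 0.234.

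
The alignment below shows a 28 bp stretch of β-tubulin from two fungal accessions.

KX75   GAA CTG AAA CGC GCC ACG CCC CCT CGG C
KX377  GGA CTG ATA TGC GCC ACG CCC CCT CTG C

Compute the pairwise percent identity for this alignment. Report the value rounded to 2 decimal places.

Mismatches occur at site 2 (A↔G), site 8 (A↔T), site 10 (C↔T), site 26 (G↔T).
24 of the 28 sites match, so the percent identity is 24/28 × 100 = 85.71%.

85.71%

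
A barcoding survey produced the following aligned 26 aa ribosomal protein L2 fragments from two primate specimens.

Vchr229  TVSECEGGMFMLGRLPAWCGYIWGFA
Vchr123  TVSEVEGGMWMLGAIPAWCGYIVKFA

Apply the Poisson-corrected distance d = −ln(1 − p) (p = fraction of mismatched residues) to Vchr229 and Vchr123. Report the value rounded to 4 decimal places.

The sequences differ at positions 5 (C/V), 10 (F/W), 14 (R/A), 15 (L/I), 23 (W/V), 24 (G/K).
p = 6/26 = 0.230769.
d = −ln(1 − 0.230769) = −ln(0.769231) = 0.2624.

0.2624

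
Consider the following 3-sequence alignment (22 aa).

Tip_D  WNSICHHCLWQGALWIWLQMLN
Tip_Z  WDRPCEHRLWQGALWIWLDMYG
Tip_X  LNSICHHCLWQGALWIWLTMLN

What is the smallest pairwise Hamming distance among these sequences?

Pairwise Hamming distances:
  Tip_D vs Tip_Z: 8
  Tip_D vs Tip_X: 2
  Tip_Z vs Tip_X: 9
The smallest is 2, between Tip_D and Tip_X.

2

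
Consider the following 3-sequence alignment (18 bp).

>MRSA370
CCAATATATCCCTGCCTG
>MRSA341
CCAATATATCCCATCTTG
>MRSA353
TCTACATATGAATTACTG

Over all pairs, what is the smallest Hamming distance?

3

Pairwise Hamming distances:
  MRSA370 vs MRSA341: 3
  MRSA370 vs MRSA353: 8
  MRSA341 vs MRSA353: 9
The smallest is 3, between MRSA370 and MRSA341.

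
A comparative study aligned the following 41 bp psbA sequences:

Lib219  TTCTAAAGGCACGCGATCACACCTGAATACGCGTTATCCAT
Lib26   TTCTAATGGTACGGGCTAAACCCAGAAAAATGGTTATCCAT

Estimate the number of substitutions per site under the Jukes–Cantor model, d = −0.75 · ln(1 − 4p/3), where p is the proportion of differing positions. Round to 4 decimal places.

Differing sites — 7:A/T; 10:C/T; 14:C/G; 16:A/C; 18:C/A; 20:C/A; 21:A/C; 24:T/A; 28:T/A; 30:C/A; 31:G/T; 32:C/G.
p = 12/41 = 0.292683.
d = −0.75 · ln(1 − (4/3)·0.292683) = −0.75 · ln(0.609756) = −0.75 · (-0.494696) = 0.3710.

0.3710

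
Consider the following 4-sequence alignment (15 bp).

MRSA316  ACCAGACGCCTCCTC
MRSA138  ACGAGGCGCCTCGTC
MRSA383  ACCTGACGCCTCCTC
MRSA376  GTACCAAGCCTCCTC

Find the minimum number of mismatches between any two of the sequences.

1

Pairwise Hamming distances:
  MRSA316 vs MRSA138: 3
  MRSA316 vs MRSA383: 1
  MRSA316 vs MRSA376: 6
  MRSA138 vs MRSA383: 4
  MRSA138 vs MRSA376: 8
  MRSA383 vs MRSA376: 6
The smallest is 1, between MRSA316 and MRSA383.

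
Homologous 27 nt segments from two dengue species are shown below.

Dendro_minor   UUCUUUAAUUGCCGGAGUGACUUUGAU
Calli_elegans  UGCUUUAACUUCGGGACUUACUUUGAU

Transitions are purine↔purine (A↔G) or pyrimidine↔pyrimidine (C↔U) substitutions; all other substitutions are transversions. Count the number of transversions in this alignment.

The sequences differ at positions 2 (U/G, transversion), 9 (U/C, transition), 11 (G/U, transversion), 13 (C/G, transversion), 17 (G/C, transversion), 19 (G/U, transversion).
Of the 6 differences, 1 transition and 5 transversions, so the answer is 5.

5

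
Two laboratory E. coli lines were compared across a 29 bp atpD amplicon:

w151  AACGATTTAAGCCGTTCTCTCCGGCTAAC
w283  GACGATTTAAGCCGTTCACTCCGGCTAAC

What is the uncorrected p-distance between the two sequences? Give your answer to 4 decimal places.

0.0690

The sequences differ at positions 1 (A/G), 18 (T/A).
There are 2 differences over 29 sites, so p = 2/29 = 0.0690.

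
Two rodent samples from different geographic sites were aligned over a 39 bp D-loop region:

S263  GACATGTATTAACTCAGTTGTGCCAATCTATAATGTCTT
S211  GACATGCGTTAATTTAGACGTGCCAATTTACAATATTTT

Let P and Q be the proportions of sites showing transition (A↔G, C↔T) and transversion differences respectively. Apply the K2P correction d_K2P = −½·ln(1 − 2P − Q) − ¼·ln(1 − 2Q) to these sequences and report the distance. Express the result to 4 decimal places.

The sequences differ at positions 7 (T/C, transition), 8 (A/G, transition), 13 (C/T, transition), 15 (C/T, transition), 18 (T/A, transversion), 19 (T/C, transition), 28 (C/T, transition), 31 (T/C, transition), 35 (G/A, transition), 37 (C/T, transition).
Of the 10 differences, 9 transitions and 1 transversion over 39 sites: P = 9/39 = 0.230769, Q = 1/39 = 0.025641.
d = −0.5·ln(0.512821) − 0.25·ln(0.948718) = −0.5·(-0.667828) − 0.25·(-0.052644) = 0.3471.

0.3471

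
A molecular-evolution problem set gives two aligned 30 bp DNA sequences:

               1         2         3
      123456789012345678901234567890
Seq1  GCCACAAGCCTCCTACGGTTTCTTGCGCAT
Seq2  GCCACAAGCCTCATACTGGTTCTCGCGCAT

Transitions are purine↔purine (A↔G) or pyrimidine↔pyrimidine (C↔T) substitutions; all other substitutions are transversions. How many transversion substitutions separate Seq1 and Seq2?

3

Mismatches occur at site 13 (C/A, transversion), site 17 (G/T, transversion), site 19 (T/G, transversion), site 24 (T/C, transition).
Of the 4 differences, 1 transition and 3 transversions, so the answer is 3.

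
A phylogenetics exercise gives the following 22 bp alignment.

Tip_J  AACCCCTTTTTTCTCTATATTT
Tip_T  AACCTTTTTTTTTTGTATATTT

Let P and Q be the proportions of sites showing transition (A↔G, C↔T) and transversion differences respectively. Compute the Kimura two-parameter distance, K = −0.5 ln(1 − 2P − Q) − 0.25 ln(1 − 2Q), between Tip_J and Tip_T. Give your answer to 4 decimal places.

The sequences differ at positions 5 (C/T, transition), 6 (C/T, transition), 13 (C/T, transition), 15 (C/G, transversion).
Of the 4 differences, 3 transitions and 1 transversion over 22 sites: P = 3/22 = 0.136364, Q = 1/22 = 0.045455.
d = −0.5·ln(0.681817) − 0.25·ln(0.909090) = −0.5·(-0.382994) − 0.25·(-0.095311) = 0.2153.

0.2153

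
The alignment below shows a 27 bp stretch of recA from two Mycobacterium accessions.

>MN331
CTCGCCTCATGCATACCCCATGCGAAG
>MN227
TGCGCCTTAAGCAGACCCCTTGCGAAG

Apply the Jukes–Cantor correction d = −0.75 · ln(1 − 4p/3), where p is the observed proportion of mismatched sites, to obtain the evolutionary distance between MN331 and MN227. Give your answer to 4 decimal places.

0.2635

The sequences differ at positions 1 (C/T), 2 (T/G), 8 (C/T), 10 (T/A), 14 (T/G), 20 (A/T).
p = 6/27 = 0.222222.
d = −0.75 · ln(1 − (4/3)·0.222222) = −0.75 · ln(0.703704) = −0.75 · (-0.351397) = 0.2635.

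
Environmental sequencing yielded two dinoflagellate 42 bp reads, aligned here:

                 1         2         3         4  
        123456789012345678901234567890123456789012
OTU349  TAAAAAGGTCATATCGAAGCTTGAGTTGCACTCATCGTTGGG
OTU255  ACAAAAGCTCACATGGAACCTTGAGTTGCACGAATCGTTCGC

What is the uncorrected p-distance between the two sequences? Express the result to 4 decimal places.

The sequences differ at positions 1 (T/A), 2 (A/C), 8 (G/C), 12 (T/C), 15 (C/G), 19 (G/C), 32 (T/G), 33 (C/A), 40 (G/C), 42 (G/C).
There are 10 differences over 42 sites, so p = 10/42 = 0.2381.

0.2381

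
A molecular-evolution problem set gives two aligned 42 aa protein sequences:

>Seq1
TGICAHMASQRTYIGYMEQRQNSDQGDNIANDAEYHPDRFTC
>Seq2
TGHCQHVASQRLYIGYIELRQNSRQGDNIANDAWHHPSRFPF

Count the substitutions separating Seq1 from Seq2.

12

The sequences differ at positions 3 (I/H), 5 (A/Q), 7 (M/V), 12 (T/L), 17 (M/I), 19 (Q/L), 24 (D/R), 34 (E/W), 35 (Y/H), 38 (D/S), 41 (T/P), 42 (C/F).
That gives 12 mismatches out of 42 aligned sites, so the Hamming distance is 12.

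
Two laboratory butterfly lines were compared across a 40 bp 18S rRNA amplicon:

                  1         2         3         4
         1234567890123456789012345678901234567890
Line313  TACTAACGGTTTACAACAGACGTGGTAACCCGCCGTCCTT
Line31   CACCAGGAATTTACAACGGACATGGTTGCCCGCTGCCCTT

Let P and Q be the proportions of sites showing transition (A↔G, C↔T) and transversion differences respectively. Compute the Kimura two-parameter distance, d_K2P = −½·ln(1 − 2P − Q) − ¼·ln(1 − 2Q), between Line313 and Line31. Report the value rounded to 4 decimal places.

Differing sites — 1:T/C (Ti); 4:T/C (Ti); 6:A/G (Ti); 7:C/G (Tv); 8:G/A (Ti); 9:G/A (Ti); 18:A/G (Ti); 22:G/A (Ti); 27:A/T (Tv); 28:A/G (Ti); 34:C/T (Ti); 36:T/C (Ti).
Of the 12 differences, 10 transitions and 2 transversions over 40 sites: P = 10/40 = 0.250000, Q = 2/40 = 0.050000.
d = −0.5·ln(0.450000) − 0.25·ln(0.900000) = −0.5·(-0.798508) − 0.25·(-0.105361) = 0.4256.

0.4256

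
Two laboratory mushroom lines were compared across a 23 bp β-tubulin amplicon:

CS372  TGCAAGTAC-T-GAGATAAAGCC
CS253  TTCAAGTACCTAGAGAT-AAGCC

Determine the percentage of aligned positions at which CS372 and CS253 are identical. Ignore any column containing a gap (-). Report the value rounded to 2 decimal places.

95.00%

Excluding the 3 gap columns leaves 20 comparable sites.
A single mismatch occurs at site 2 (G/T).
19 of the 20 comparable sites match, so the percent identity is 19/20 × 100 = 95.00%.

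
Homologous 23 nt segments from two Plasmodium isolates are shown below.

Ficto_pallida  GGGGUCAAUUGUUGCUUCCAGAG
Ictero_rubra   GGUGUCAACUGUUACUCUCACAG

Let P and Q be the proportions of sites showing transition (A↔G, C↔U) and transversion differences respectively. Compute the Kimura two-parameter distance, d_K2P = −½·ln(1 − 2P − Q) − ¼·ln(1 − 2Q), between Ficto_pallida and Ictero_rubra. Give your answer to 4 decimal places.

Mismatches occur at site 3 (G/U, transversion), site 9 (U/C, transition), site 14 (G/A, transition), site 17 (U/C, transition), site 18 (C/U, transition), site 21 (G/C, transversion).
Of the 6 differences, 4 transitions and 2 transversions over 23 sites: P = 4/23 = 0.173913, Q = 2/23 = 0.086957.
d = −0.5·ln(0.565217) − 0.25·ln(0.826086) = −0.5·(-0.570546) − 0.25·(-0.191056) = 0.3330.

0.3330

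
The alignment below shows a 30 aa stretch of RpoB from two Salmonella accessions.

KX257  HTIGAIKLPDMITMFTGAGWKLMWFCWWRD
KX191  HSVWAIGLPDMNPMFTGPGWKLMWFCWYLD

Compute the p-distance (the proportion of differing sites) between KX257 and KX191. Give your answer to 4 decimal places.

Differing sites — 2:T/S; 3:I/V; 4:G/W; 7:K/G; 12:I/N; 13:T/P; 18:A/P; 28:W/Y; 29:R/L.
There are 9 differences over 30 sites, so p = 9/30 = 0.3000.

0.3000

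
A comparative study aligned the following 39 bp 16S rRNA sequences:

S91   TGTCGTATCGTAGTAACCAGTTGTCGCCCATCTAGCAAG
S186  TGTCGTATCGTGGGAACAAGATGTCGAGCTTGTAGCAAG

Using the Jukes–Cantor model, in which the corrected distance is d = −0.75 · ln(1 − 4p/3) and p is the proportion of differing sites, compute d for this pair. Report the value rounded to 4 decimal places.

0.2396

Mismatches occur at site 12 (A→G), site 14 (T→G), site 18 (C→A), site 21 (T→A), site 27 (C→A), site 28 (C→G), site 30 (A→T), site 32 (C→G).
p = 8/39 = 0.205128.
d = −0.75 · ln(1 − (4/3)·0.205128) = −0.75 · ln(0.726496) = −0.75 · (-0.319522) = 0.2396.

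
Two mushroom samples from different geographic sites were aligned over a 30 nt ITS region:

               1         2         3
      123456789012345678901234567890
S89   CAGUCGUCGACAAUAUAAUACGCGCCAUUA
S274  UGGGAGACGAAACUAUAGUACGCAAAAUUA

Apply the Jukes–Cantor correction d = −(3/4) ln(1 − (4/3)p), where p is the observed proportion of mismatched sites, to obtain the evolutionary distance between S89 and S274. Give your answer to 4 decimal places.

0.5034

Differing sites — 1:C/U; 2:A/G; 4:U/G; 5:C/A; 7:U/A; 11:C/A; 13:A/C; 18:A/G; 24:G/A; 25:C/A; 26:C/A.
p = 11/30 = 0.366667.
d = −0.75 · ln(1 − (4/3)·0.366667) = −0.75 · ln(0.511111) = −0.75 · (-0.671168) = 0.5034.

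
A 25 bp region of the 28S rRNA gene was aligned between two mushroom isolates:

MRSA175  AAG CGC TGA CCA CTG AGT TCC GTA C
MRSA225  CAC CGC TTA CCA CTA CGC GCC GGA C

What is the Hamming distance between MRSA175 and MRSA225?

8

Differing sites — 1:A/C; 3:G/C; 8:G/T; 15:G/A; 16:A/C; 18:T/C; 19:T/G; 23:T/G.
That gives 8 mismatches out of 25 aligned sites, so the Hamming distance is 8.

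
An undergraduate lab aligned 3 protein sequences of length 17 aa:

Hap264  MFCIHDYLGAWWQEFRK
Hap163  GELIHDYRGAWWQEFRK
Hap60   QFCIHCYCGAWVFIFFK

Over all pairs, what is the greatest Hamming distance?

Pairwise Hamming distances:
  Hap264 vs Hap163: 4
  Hap264 vs Hap60: 7
  Hap163 vs Hap60: 9
The largest is 9, between Hap163 and Hap60.

9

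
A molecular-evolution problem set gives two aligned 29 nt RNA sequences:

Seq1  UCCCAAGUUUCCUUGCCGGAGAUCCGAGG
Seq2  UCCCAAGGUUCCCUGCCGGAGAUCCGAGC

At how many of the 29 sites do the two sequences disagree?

Mismatches occur at site 8 (U/G), site 13 (U/C), site 29 (G/C).
That gives 3 mismatches out of 29 aligned sites, so the Hamming distance is 3.

3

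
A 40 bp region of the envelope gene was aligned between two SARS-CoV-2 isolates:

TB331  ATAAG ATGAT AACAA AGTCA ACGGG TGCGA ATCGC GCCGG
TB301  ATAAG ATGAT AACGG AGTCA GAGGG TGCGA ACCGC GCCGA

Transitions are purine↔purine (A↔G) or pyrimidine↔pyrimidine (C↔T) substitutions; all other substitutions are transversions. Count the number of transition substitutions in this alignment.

The sequences differ at positions 14 (A/G, transition), 15 (A/G, transition), 21 (A/G, transition), 22 (C/A, transversion), 32 (T/C, transition), 40 (G/A, transition).
Of the 6 differences, 5 transitions and 1 transversion, so the answer is 5.

5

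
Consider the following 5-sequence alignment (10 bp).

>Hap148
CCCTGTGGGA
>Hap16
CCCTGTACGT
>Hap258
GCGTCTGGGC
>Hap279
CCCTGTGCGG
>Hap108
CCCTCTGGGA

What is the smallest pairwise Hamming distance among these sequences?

1

Pairwise Hamming distances:
  Hap148 vs Hap16: 3
  Hap148 vs Hap258: 4
  Hap148 vs Hap279: 2
  Hap148 vs Hap108: 1
  Hap16 vs Hap258: 6
  Hap16 vs Hap279: 2
  Hap16 vs Hap108: 4
  Hap258 vs Hap279: 5
  Hap258 vs Hap108: 3
  Hap279 vs Hap108: 3
The smallest is 1, between Hap148 and Hap108.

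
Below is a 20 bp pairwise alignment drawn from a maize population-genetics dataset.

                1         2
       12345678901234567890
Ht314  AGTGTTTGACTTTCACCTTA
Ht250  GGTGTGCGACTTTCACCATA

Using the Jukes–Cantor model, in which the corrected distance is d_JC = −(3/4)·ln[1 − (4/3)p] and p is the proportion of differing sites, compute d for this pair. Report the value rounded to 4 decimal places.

0.2326

Differing sites — 1:A/G; 6:T/G; 7:T/C; 18:T/A.
p = 4/20 = 0.200000.
d = −0.75 · ln(1 − (4/3)·0.200000) = −0.75 · ln(0.733333) = −0.75 · (-0.310155) = 0.2326.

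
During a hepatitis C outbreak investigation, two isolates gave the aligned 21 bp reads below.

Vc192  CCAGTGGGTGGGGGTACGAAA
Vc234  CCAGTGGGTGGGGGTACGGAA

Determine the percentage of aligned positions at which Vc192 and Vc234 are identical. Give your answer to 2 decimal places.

95.24%

The sequences differ at position 19 (A/G).
20 of the 21 sites match, so the percent identity is 20/21 × 100 = 95.24%.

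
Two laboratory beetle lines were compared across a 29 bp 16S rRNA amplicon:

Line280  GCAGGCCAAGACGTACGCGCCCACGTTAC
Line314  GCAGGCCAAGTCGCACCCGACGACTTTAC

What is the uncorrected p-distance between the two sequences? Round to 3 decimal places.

The sequences differ at positions 11 (A/T), 14 (T/C), 17 (G/C), 20 (C/A), 22 (C/G), 25 (G/T).
There are 6 differences over 29 sites, so p = 6/29 = 0.207.

0.207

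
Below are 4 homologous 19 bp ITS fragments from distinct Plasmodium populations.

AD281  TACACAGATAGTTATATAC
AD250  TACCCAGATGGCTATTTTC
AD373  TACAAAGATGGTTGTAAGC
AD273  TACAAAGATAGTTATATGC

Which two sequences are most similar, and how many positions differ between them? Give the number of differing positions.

Pairwise Hamming distances:
  AD281 vs AD250: 5
  AD281 vs AD373: 5
  AD281 vs AD273: 2
  AD250 vs AD373: 7
  AD250 vs AD273: 6
  AD373 vs AD273: 3
The smallest is 2, between AD281 and AD273.

2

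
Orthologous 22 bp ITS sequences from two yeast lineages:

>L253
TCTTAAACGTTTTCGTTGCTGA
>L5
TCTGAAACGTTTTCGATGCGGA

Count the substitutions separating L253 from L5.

Differing sites — 4:T/G; 16:T/A; 20:T/G.
That gives 3 mismatches out of 22 aligned sites, so the Hamming distance is 3.

3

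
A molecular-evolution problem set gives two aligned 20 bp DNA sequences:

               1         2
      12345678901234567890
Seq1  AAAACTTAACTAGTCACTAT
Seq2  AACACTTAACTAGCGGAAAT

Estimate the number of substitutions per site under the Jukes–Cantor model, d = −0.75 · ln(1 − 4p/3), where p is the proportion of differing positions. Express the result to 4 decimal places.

0.3831

Mismatches occur at site 3 (A→C), site 14 (T→C), site 15 (C→G), site 16 (A→G), site 17 (C→A), site 18 (T→A).
p = 6/20 = 0.300000.
d = −0.75 · ln(1 − (4/3)·0.300000) = −0.75 · ln(0.600000) = −0.75 · (-0.510826) = 0.3831.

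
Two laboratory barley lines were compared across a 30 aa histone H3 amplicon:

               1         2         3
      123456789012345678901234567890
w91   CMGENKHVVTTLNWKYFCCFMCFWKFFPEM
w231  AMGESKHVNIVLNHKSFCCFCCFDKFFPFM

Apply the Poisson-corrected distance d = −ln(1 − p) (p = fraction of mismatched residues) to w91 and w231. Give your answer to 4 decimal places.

The sequences differ at positions 1 (C/A), 5 (N/S), 9 (V/N), 10 (T/I), 11 (T/V), 14 (W/H), 16 (Y/S), 21 (M/C), 24 (W/D), 29 (E/F).
p = 10/30 = 0.333333.
d = −ln(1 − 0.333333) = −ln(0.666667) = 0.4055.

0.4055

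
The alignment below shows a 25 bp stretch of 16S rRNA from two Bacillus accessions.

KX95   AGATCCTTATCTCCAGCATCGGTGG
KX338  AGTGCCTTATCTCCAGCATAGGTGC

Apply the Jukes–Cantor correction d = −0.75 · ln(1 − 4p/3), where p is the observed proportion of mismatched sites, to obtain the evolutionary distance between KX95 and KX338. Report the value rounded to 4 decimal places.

Differing sites — 3:A/T; 4:T/G; 20:C/A; 25:G/C.
p = 4/25 = 0.160000.
d = −0.75 · ln(1 − (4/3)·0.160000) = −0.75 · ln(0.786667) = −0.75 · (-0.239950) = 0.1800.

0.1800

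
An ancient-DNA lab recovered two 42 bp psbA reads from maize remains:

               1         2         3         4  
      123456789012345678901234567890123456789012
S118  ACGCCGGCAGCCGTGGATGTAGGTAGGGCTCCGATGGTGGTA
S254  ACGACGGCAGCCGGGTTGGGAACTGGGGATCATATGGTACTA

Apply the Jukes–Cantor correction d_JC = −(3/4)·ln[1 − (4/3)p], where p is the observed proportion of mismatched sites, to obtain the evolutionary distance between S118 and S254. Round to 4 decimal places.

0.4408

Differing sites — 4:C/A; 14:T/G; 16:G/T; 17:A/T; 18:T/G; 20:T/G; 22:G/A; 23:G/C; 25:A/G; 29:C/A; 32:C/A; 33:G/T; 39:G/A; 40:G/C.
p = 14/42 = 0.333333.
d = −0.75 · ln(1 − (4/3)·0.333333) = −0.75 · ln(0.555556) = −0.75 · (-0.587786) = 0.4408.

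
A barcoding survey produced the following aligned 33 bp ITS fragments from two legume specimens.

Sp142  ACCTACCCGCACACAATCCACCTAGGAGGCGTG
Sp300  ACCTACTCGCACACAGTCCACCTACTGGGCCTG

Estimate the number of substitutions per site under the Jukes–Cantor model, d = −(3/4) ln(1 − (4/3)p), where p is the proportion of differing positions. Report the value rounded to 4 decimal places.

Mismatches occur at site 7 (C↔T), site 16 (A↔G), site 25 (G↔C), site 26 (G↔T), site 27 (A↔G), site 31 (G↔C).
p = 6/33 = 0.181818.
d = −0.75 · ln(1 − (4/3)·0.181818) = −0.75 · ln(0.757576) = −0.75 · (-0.277631) = 0.2082.

0.2082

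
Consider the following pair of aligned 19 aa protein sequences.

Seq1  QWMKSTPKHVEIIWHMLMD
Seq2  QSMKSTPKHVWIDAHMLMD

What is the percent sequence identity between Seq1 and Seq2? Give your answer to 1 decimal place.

78.9%

The sequences differ at positions 2 (W/S), 11 (E/W), 13 (I/D), 14 (W/A).
15 of the 19 sites match, so the percent identity is 15/19 × 100 = 78.9%.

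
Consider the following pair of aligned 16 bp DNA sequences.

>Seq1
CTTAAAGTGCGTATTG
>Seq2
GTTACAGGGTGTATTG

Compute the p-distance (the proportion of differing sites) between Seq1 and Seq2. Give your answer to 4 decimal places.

0.2500

Differing sites — 1:C/G; 5:A/C; 8:T/G; 10:C/T.
There are 4 differences over 16 sites, so p = 4/16 = 0.2500.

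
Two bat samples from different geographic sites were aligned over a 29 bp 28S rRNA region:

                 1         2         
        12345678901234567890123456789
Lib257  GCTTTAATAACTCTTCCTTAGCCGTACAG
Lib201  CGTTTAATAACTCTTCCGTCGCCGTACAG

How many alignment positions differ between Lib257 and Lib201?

The sequences differ at positions 1 (G/C), 2 (C/G), 18 (T/G), 20 (A/C).
That gives 4 mismatches out of 29 aligned sites, so the Hamming distance is 4.

4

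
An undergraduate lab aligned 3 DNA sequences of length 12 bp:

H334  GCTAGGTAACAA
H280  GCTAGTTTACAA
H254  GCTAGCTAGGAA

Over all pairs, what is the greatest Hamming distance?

4

Pairwise Hamming distances:
  H334 vs H280: 2
  H334 vs H254: 3
  H280 vs H254: 4
The largest is 4, between H280 and H254.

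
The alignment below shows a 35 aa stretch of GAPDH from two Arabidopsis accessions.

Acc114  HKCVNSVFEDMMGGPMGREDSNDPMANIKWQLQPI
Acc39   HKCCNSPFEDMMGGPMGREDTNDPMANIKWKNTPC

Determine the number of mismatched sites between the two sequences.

Mismatches occur at site 4 (V→C), site 7 (V→P), site 21 (S→T), site 31 (Q→K), site 32 (L→N), site 33 (Q→T), site 35 (I→C).
That gives 7 mismatches out of 35 aligned sites, so the Hamming distance is 7.

7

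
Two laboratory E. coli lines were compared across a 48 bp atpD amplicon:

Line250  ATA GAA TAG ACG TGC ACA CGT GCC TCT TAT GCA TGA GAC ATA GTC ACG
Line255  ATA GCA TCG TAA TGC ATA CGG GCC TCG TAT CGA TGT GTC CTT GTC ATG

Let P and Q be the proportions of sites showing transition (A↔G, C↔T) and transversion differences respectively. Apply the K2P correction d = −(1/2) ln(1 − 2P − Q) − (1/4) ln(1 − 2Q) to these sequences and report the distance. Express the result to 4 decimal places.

0.4083

The sequences differ at positions 5 (A/C, transversion), 8 (A/C, transversion), 10 (A/T, transversion), 11 (C/A, transversion), 12 (G/A, transition), 17 (C/T, transition), 21 (T/G, transversion), 27 (T/G, transversion), 31 (G/C, transversion), 32 (C/G, transversion), 36 (A/T, transversion), 38 (A/T, transversion), 40 (A/C, transversion), 42 (A/T, transversion), 47 (C/T, transition).
Of the 15 differences, 3 transitions and 12 transversions over 48 sites: P = 3/48 = 0.062500, Q = 12/48 = 0.250000.
d = −0.5·ln(0.625000) − 0.25·ln(0.500000) = −0.5·(-0.470004) − 0.25·(-0.693147) = 0.4083.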